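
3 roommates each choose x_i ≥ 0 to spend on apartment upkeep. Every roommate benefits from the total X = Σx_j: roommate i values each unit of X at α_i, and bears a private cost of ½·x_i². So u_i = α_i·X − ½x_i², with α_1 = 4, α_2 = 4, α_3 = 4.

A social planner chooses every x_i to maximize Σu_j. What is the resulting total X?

36

Planner FOC: ∂(Σu_j)/∂x_i = (Σα_j) − x_i = 0, so x_i^SO = Σα_j = 12 for every i; X^SO = 36.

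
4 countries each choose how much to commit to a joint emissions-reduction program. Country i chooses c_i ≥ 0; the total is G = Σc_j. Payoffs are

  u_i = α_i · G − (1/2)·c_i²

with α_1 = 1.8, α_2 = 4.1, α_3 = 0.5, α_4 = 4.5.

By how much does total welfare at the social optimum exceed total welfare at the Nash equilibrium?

Country i's FOC: ∂u_i/∂c_i = α_i − c_i = 0, so c_i* = α_i.
NE contributions = (1.8, 4.1, 0.5, 4.5); G = 10.9.
W^NE = (Σα)·G − ½Σα_i² = 10.9² − ½·40.55 = 98.535.
Planner sets c_i = Σα_j = 10.9 for every i, so G^SO = 4·10.9 = 43.6.
W^SO = (Σα)·G^SO − ½·4·(Σα)² = (4/2)·10.9² = 237.62.
Deadweight loss = W^SO − W^NE = 139.085.

139.085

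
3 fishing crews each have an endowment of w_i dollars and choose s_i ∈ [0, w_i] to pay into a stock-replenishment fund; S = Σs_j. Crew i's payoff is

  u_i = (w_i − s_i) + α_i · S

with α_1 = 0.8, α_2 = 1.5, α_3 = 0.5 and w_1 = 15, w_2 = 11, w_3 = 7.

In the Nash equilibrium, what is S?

∂u_i/∂s_i = α_i − 1, so crew i contributes w_i if α_i > 1, else 0.
α_i > 1 for i ∈ {2}; NE contributions (0, 11, 0), S = 11.

11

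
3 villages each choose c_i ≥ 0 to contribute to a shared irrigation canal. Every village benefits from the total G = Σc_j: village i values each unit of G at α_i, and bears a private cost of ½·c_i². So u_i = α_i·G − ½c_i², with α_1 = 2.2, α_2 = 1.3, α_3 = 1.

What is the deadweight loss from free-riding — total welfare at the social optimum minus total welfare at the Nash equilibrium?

13.89

Village i's FOC: ∂u_i/∂c_i = α_i − c_i = 0, so c_i* = α_i.
NE contributions = (2.2, 1.3, 1); G = 4.5.
W^NE = (Σα)·G − ½Σα_i² = 4.5² − ½·7.53 = 16.485.
Planner sets c_i = Σα_j = 4.5 for every i, so G^SO = 3·4.5 = 13.5.
W^SO = (Σα)·G^SO − ½·3·(Σα)² = (3/2)·4.5² = 30.375.
Deadweight loss = W^SO − W^NE = 13.89.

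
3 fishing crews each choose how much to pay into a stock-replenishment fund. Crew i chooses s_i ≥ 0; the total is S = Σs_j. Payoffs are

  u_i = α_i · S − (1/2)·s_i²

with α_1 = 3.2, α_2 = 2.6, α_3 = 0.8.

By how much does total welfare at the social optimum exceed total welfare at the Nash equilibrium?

Crew i's FOC: ∂u_i/∂s_i = α_i − s_i = 0, so s_i* = α_i.
NE contributions = (3.2, 2.6, 0.8); S = 6.6.
W^NE = (Σα)·S − ½Σα_i² = 6.6² − ½·17.64 = 34.74.
Planner sets s_i = Σα_j = 6.6 for every i, so S^SO = 3·6.6 = 19.8.
W^SO = (Σα)·S^SO − ½·3·(Σα)² = (3/2)·6.6² = 65.34.
Deadweight loss = W^SO − W^NE = 30.6.

30.6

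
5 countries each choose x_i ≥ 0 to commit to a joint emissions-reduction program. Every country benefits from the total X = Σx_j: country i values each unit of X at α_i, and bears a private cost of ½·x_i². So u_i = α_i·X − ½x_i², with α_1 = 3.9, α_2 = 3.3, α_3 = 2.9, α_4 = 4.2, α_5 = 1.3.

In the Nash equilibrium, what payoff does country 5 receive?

Country i's FOC: ∂u_i/∂x_i = α_i − x_i = 0, so x_i* = α_i.
NE contributions = (3.9, 3.3, 2.9, 4.2, 1.3); X = 15.6.
u_5 = α_5·X − ½·(x_5)² = 1.3·15.6 − ½·1.3² = 19.435.

19.435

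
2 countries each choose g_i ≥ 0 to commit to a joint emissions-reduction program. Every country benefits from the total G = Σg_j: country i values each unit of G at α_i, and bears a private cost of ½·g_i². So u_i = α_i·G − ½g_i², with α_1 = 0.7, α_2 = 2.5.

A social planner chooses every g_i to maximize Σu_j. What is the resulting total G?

Planner FOC: ∂(Σu_j)/∂g_i = (Σα_j) − g_i = 0, so g_i^SO = Σα_j = 3.2 for every i; G^SO = 6.4.

6.4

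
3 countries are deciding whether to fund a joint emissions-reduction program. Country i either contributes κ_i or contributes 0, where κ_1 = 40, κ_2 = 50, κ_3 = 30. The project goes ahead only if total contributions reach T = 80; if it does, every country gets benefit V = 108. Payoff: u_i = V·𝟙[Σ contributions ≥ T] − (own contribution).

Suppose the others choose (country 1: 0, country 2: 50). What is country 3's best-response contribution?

Others' total = 50. Contributing 30 brings total to 80 ≥ 80: gain V − κ_3 = 78.
Best response: 30.

30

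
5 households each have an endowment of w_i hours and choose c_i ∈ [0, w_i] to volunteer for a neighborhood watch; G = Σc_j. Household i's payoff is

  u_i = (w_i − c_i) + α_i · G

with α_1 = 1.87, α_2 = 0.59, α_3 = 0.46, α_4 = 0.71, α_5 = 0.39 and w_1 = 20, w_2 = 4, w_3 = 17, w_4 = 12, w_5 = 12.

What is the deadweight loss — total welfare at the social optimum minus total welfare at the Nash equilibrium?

∂u_i/∂c_i = α_i − 1, so household i contributes w_i if α_i > 1, else 0.
α_i > 1 for i ∈ {1}; NE contributions (20, 0, 0, 0, 0), G = 20.
W^NE = Σw_i − G^NE + (Σα_i)·G^NE = 65 + 3.02·20 = 125.4.
Planner: ∂(Σu_j)/∂c_i = Σα_j − 1 = 3.02 > 0, so everyone contributes w_i; G^SO = 65, W^SO = 65 + 3.02·65 = 261.3.
Deadweight loss = 135.9.

135.9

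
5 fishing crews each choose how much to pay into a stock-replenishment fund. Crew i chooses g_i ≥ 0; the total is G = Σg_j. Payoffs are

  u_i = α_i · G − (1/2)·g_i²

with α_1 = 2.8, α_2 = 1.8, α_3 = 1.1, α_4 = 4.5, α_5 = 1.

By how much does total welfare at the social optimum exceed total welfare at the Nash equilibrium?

Crew i's FOC: ∂u_i/∂g_i = α_i − g_i = 0, so g_i* = α_i.
NE contributions = (2.8, 1.8, 1.1, 4.5, 1); G = 11.2.
W^NE = (Σα)·G − ½Σα_i² = 11.2² − ½·33.54 = 108.67.
Planner sets g_i = Σα_j = 11.2 for every i, so G^SO = 5·11.2 = 56.
W^SO = (Σα)·G^SO − ½·5·(Σα)² = (5/2)·11.2² = 313.6.
Deadweight loss = W^SO − W^NE = 204.93.

204.93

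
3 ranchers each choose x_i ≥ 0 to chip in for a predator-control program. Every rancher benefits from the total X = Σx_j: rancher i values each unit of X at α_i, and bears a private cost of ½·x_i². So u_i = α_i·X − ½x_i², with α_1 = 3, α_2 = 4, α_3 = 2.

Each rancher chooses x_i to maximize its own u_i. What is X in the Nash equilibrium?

Rancher i's FOC: ∂u_i/∂x_i = α_i − x_i = 0, so x_i* = α_i.
NE contributions = (3, 4, 2); X = 9.

9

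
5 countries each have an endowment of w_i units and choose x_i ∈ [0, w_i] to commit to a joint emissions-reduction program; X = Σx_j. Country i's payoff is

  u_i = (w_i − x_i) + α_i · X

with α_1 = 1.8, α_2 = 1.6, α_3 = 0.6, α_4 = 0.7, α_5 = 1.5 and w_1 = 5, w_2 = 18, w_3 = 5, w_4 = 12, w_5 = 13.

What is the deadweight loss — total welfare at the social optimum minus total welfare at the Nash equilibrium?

88.4

∂u_i/∂x_i = α_i − 1, so country i contributes w_i if α_i > 1, else 0.
α_i > 1 for i ∈ {1, 2, 5}; NE contributions (5, 18, 0, 0, 13), X = 36.
W^NE = Σw_i − X^NE + (Σα_i)·X^NE = 53 + 5.2·36 = 240.2.
Planner: ∂(Σu_j)/∂x_i = Σα_j − 1 = 5.2 > 0, so everyone contributes w_i; X^SO = 53, W^SO = 53 + 5.2·53 = 328.6.
Deadweight loss = 88.4.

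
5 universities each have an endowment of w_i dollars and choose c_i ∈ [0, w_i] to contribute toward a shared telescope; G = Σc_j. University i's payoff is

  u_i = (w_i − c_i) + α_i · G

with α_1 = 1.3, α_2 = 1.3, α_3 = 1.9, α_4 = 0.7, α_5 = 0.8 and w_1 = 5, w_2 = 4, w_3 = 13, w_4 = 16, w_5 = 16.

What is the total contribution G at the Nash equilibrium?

22

∂u_i/∂c_i = α_i − 1, so university i contributes w_i if α_i > 1, else 0.
α_i > 1 for i ∈ {1, 2, 3}; NE contributions (5, 4, 13, 0, 0), G = 22.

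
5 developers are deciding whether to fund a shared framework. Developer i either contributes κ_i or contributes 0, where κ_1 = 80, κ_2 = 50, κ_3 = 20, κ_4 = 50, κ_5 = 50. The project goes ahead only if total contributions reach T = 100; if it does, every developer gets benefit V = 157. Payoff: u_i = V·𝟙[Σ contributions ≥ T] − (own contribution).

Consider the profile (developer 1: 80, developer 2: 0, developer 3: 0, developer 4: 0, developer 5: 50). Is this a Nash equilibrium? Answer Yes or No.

Total = 130 ≥ 100: provided.
Developer 1 (pledges 80, payoff 77): dropping to 0 → total 50, payoff 0. No gain.
Developer 2 (pledges 0, payoff 157): pledging 50 → total 180, payoff 107. No gain.
Developer 3 (pledges 0, payoff 157): pledging 20 → total 150, payoff 137. No gain.
Developer 4 (pledges 0, payoff 157): pledging 50 → total 180, payoff 107. No gain.
Developer 5 (pledges 50, payoff 107): dropping to 0 → total 80, payoff 0. No gain.

Yes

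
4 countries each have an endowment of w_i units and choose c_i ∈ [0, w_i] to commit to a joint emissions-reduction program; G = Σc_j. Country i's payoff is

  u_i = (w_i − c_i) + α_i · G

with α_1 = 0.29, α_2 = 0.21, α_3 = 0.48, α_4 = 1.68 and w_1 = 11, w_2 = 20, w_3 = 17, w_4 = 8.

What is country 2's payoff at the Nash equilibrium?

∂u_i/∂c_i = α_i − 1, so country i contributes w_i if α_i > 1, else 0.
α_i > 1 for i ∈ {4}; NE contributions (0, 0, 0, 8), G = 8.
u_2 = (20 − 0) + 0.21·8 = 21.68.

21.68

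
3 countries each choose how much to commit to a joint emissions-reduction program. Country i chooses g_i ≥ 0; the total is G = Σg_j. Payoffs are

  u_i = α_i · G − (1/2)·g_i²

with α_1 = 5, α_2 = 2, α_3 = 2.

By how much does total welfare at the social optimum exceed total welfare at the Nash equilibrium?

57

Country i's FOC: ∂u_i/∂g_i = α_i − g_i = 0, so g_i* = α_i.
NE contributions = (5, 2, 2); G = 9.
W^NE = (Σα)·G − ½Σα_i² = 9² − ½·33 = 64.5.
Planner sets g_i = Σα_j = 9 for every i, so G^SO = 3·9 = 27.
W^SO = (Σα)·G^SO − ½·3·(Σα)² = (3/2)·9² = 121.5.
Deadweight loss = W^SO − W^NE = 57.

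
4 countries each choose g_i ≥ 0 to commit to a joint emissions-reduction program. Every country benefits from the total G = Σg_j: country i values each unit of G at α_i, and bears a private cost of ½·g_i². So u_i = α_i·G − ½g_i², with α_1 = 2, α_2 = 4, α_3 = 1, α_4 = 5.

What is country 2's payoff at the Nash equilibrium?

40

Country i's FOC: ∂u_i/∂g_i = α_i − g_i = 0, so g_i* = α_i.
NE contributions = (2, 4, 1, 5); G = 12.
u_2 = α_2·G − ½·(g_2)² = 4·12 − ½·4² = 40.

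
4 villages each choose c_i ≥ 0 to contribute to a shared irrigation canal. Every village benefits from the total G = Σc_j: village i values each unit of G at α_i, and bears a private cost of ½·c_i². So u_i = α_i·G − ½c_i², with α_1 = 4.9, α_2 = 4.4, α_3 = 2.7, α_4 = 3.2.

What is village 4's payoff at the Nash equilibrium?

43.52

Village i's FOC: ∂u_i/∂c_i = α_i − c_i = 0, so c_i* = α_i.
NE contributions = (4.9, 4.4, 2.7, 3.2); G = 15.2.
u_4 = α_4·G − ½·(c_4)² = 3.2·15.2 − ½·3.2² = 43.52.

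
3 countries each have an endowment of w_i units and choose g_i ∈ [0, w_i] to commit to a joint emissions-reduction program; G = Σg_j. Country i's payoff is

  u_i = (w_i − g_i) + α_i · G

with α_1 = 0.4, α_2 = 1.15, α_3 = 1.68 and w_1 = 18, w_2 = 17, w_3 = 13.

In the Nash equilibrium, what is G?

30

∂u_i/∂g_i = α_i − 1, so country i contributes w_i if α_i > 1, else 0.
α_i > 1 for i ∈ {2, 3}; NE contributions (0, 17, 13), G = 30.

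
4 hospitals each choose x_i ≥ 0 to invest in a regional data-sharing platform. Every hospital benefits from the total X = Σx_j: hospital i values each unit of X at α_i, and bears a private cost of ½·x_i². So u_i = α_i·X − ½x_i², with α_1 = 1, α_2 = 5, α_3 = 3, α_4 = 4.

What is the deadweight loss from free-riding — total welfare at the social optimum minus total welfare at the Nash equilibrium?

Hospital i's FOC: ∂u_i/∂x_i = α_i − x_i = 0, so x_i* = α_i.
NE contributions = (1, 5, 3, 4); X = 13.
W^NE = (Σα)·X − ½Σα_i² = 13² − ½·51 = 143.5.
Planner sets x_i = Σα_j = 13 for every i, so X^SO = 4·13 = 52.
W^SO = (Σα)·X^SO − ½·4·(Σα)² = (4/2)·13² = 338.
Deadweight loss = W^SO − W^NE = 194.5.

194.5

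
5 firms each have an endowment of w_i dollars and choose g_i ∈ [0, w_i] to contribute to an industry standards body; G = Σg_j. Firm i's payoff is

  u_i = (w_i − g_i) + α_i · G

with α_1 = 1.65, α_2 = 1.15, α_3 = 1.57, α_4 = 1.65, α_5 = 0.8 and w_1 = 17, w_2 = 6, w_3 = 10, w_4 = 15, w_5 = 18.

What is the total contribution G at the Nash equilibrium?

∂u_i/∂g_i = α_i − 1, so firm i contributes w_i if α_i > 1, else 0.
α_i > 1 for i ∈ {1, 2, 3, 4}; NE contributions (17, 6, 10, 15, 0), G = 48.

48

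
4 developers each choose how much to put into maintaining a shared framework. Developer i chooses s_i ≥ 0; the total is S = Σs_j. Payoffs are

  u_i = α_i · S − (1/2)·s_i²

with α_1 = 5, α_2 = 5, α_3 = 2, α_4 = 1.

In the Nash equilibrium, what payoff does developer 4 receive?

Developer i's FOC: ∂u_i/∂s_i = α_i − s_i = 0, so s_i* = α_i.
NE contributions = (5, 5, 2, 1); S = 13.
u_4 = α_4·S − ½·(s_4)² = 1·13 − ½·1² = 12.5.

12.5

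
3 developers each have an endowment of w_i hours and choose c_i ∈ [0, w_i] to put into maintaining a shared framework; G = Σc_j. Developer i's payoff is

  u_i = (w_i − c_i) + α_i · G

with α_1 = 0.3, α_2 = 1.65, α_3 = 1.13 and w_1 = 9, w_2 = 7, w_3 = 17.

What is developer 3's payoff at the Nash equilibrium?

∂u_i/∂c_i = α_i − 1, so developer i contributes w_i if α_i > 1, else 0.
α_i > 1 for i ∈ {2, 3}; NE contributions (0, 7, 17), G = 24.
u_3 = (17 − 17) + 1.13·24 = 27.12.

27.12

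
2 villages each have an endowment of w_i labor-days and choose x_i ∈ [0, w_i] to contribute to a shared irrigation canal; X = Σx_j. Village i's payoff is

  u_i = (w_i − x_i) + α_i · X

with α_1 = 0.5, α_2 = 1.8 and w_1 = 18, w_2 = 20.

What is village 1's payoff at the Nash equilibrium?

∂u_i/∂x_i = α_i − 1, so village i contributes w_i if α_i > 1, else 0.
α_i > 1 for i ∈ {2}; NE contributions (0, 20), X = 20.
u_1 = (18 − 0) + 0.5·20 = 28.

28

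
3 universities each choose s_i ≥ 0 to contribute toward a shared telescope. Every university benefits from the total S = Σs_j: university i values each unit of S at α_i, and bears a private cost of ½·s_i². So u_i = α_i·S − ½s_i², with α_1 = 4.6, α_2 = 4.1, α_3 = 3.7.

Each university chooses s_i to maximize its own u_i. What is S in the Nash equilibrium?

12.4

University i's FOC: ∂u_i/∂s_i = α_i − s_i = 0, so s_i* = α_i.
NE contributions = (4.6, 4.1, 3.7); S = 12.4.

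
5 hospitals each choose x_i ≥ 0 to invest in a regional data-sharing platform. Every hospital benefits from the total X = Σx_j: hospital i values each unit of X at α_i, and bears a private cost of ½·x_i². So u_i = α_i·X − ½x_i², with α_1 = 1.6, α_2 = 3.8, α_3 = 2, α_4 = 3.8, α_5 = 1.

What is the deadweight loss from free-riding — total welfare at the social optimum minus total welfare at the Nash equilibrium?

Hospital i's FOC: ∂u_i/∂x_i = α_i − x_i = 0, so x_i* = α_i.
NE contributions = (1.6, 3.8, 2, 3.8, 1); X = 12.2.
W^NE = (Σα)·X − ½Σα_i² = 12.2² − ½·36.44 = 130.62.
Planner sets x_i = Σα_j = 12.2 for every i, so X^SO = 5·12.2 = 61.
W^SO = (Σα)·X^SO − ½·5·(Σα)² = (5/2)·12.2² = 372.1.
Deadweight loss = W^SO − W^NE = 241.48.

241.48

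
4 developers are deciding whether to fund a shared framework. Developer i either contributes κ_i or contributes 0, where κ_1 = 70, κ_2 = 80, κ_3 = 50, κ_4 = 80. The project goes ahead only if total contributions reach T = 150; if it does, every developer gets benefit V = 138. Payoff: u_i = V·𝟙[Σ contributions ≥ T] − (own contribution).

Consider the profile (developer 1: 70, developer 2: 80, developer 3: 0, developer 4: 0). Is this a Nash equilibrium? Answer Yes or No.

Yes

Total = 150 ≥ 150: provided.
Developer 1 (pledges 70, payoff 68): dropping to 0 → total 80, payoff 0. No gain.
Developer 2 (pledges 80, payoff 58): dropping to 0 → total 70, payoff 0. No gain.
Developer 3 (pledges 0, payoff 138): pledging 50 → total 200, payoff 88. No gain.
Developer 4 (pledges 0, payoff 138): pledging 80 → total 230, payoff 58. No gain.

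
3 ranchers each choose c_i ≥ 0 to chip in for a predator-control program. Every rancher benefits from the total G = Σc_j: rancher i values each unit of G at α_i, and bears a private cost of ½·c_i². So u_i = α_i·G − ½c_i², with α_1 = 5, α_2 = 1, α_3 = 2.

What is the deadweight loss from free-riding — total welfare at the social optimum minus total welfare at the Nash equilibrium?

47

Rancher i's FOC: ∂u_i/∂c_i = α_i − c_i = 0, so c_i* = α_i.
NE contributions = (5, 1, 2); G = 8.
W^NE = (Σα)·G − ½Σα_i² = 8² − ½·30 = 49.
Planner sets c_i = Σα_j = 8 for every i, so G^SO = 3·8 = 24.
W^SO = (Σα)·G^SO − ½·3·(Σα)² = (3/2)·8² = 96.
Deadweight loss = W^SO − W^NE = 47.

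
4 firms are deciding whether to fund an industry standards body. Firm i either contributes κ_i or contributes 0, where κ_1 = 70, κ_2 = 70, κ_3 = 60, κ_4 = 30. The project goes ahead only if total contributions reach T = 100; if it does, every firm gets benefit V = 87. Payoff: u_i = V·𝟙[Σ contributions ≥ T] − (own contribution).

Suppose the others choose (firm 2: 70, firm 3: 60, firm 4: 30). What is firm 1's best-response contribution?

0

Others' total = 160 ≥ 100; contributing adds cost 70 for no extra benefit.
Best response: 0.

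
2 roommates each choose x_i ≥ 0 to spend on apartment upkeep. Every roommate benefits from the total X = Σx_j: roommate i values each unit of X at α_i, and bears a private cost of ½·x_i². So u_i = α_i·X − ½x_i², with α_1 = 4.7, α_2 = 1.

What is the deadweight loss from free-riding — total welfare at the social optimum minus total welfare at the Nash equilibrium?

11.545

Roommate i's FOC: ∂u_i/∂x_i = α_i − x_i = 0, so x_i* = α_i.
NE contributions = (4.7, 1); X = 5.7.
W^NE = (Σα)·X − ½Σα_i² = 5.7² − ½·23.09 = 20.945.
Planner sets x_i = Σα_j = 5.7 for every i, so X^SO = 2·5.7 = 11.4.
W^SO = (Σα)·X^SO − ½·2·(Σα)² = (2/2)·5.7² = 32.49.
Deadweight loss = W^SO − W^NE = 11.545.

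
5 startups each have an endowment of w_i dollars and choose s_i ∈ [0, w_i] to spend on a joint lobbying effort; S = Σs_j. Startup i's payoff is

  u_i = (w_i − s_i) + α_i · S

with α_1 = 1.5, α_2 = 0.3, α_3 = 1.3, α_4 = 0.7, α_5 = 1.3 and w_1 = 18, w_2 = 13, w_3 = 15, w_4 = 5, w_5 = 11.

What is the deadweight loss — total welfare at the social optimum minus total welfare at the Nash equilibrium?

73.8

∂u_i/∂s_i = α_i − 1, so startup i contributes w_i if α_i > 1, else 0.
α_i > 1 for i ∈ {1, 3, 5}; NE contributions (18, 0, 15, 0, 11), S = 44.
W^NE = Σw_i − S^NE + (Σα_i)·S^NE = 62 + 4.1·44 = 242.4.
Planner: ∂(Σu_j)/∂s_i = Σα_j − 1 = 4.1 > 0, so everyone contributes w_i; S^SO = 62, W^SO = 62 + 4.1·62 = 316.2.
Deadweight loss = 73.8.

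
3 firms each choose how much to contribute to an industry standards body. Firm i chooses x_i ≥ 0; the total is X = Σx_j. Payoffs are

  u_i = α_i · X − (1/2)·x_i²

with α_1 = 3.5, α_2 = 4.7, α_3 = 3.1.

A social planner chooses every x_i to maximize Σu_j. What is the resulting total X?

Planner FOC: ∂(Σu_j)/∂x_i = (Σα_j) − x_i = 0, so x_i^SO = Σα_j = 11.3 for every i; X^SO = 33.9.

33.9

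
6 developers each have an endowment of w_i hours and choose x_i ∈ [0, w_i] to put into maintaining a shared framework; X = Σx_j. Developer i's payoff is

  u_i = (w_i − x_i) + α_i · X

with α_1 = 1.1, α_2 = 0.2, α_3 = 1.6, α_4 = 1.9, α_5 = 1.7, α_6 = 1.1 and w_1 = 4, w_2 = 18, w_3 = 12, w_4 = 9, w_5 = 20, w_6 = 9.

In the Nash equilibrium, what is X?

∂u_i/∂x_i = α_i − 1, so developer i contributes w_i if α_i > 1, else 0.
α_i > 1 for i ∈ {1, 3, 4, 5, 6}; NE contributions (4, 0, 12, 9, 20, 9), X = 54.

54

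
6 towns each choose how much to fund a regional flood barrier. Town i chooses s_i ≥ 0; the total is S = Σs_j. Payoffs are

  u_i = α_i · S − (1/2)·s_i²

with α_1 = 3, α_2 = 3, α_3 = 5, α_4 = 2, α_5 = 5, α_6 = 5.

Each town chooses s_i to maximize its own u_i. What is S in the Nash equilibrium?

Town i's FOC: ∂u_i/∂s_i = α_i − s_i = 0, so s_i* = α_i.
NE contributions = (3, 3, 5, 2, 5, 5); S = 23.

23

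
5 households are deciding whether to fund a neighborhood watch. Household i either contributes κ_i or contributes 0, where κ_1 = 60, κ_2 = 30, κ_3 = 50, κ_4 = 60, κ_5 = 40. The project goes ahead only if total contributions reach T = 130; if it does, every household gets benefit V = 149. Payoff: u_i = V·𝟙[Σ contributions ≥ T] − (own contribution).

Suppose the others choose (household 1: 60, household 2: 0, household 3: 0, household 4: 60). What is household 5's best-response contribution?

40

Others' total = 120. Contributing 40 brings total to 160 ≥ 130: gain V − κ_5 = 109.
Best response: 40.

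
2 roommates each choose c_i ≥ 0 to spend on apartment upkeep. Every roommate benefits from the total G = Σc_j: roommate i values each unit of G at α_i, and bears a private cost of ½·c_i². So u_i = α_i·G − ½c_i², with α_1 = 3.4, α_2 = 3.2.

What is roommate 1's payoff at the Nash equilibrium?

16.66

Roommate i's FOC: ∂u_i/∂c_i = α_i − c_i = 0, so c_i* = α_i.
NE contributions = (3.4, 3.2); G = 6.6.
u_1 = α_1·G − ½·(c_1)² = 3.4·6.6 − ½·3.4² = 16.66.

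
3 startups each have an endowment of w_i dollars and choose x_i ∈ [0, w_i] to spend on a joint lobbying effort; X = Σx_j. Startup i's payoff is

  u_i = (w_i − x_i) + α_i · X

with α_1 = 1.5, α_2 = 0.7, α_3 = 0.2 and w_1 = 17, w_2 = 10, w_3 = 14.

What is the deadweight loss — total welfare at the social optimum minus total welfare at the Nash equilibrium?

33.6

∂u_i/∂x_i = α_i − 1, so startup i contributes w_i if α_i > 1, else 0.
α_i > 1 for i ∈ {1}; NE contributions (17, 0, 0), X = 17.
W^NE = Σw_i − X^NE + (Σα_i)·X^NE = 41 + 1.4·17 = 64.8.
Planner: ∂(Σu_j)/∂x_i = Σα_j − 1 = 1.4 > 0, so everyone contributes w_i; X^SO = 41, W^SO = 41 + 1.4·41 = 98.4.
Deadweight loss = 33.6.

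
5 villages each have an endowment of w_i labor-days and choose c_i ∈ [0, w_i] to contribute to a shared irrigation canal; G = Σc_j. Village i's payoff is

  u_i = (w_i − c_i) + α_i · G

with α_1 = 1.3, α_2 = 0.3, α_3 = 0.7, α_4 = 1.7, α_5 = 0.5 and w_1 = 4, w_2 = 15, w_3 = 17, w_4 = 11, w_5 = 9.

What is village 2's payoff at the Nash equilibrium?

19.5

∂u_i/∂c_i = α_i − 1, so village i contributes w_i if α_i > 1, else 0.
α_i > 1 for i ∈ {1, 4}; NE contributions (4, 0, 0, 11, 0), G = 15.
u_2 = (15 − 0) + 0.3·15 = 19.5.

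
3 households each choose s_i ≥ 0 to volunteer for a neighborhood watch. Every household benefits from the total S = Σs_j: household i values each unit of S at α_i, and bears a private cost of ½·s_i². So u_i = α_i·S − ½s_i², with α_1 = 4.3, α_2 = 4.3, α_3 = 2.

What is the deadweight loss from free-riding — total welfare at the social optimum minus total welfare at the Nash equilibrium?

76.67

Household i's FOC: ∂u_i/∂s_i = α_i − s_i = 0, so s_i* = α_i.
NE contributions = (4.3, 4.3, 2); S = 10.6.
W^NE = (Σα)·S − ½Σα_i² = 10.6² − ½·40.98 = 91.87.
Planner sets s_i = Σα_j = 10.6 for every i, so S^SO = 3·10.6 = 31.8.
W^SO = (Σα)·S^SO − ½·3·(Σα)² = (3/2)·10.6² = 168.54.
Deadweight loss = W^SO − W^NE = 76.67.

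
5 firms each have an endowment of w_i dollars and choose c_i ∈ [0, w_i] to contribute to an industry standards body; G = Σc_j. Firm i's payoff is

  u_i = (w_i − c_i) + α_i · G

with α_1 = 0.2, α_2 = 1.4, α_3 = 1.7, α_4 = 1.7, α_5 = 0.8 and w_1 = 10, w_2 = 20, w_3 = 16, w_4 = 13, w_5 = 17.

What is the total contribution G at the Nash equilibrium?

∂u_i/∂c_i = α_i − 1, so firm i contributes w_i if α_i > 1, else 0.
α_i > 1 for i ∈ {2, 3, 4}; NE contributions (0, 20, 16, 13, 0), G = 49.

49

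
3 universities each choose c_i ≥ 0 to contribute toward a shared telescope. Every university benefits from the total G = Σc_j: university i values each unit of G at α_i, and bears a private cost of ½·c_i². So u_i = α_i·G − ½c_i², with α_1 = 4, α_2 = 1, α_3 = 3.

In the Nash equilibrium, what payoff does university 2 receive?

University i's FOC: ∂u_i/∂c_i = α_i − c_i = 0, so c_i* = α_i.
NE contributions = (4, 1, 3); G = 8.
u_2 = α_2·G − ½·(c_2)² = 1·8 − ½·1² = 7.5.

7.5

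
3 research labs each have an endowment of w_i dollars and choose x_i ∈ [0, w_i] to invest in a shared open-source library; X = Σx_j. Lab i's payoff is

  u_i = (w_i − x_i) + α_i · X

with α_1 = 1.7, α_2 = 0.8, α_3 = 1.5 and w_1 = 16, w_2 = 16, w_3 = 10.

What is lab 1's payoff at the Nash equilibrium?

44.2

∂u_i/∂x_i = α_i − 1, so lab i contributes w_i if α_i > 1, else 0.
α_i > 1 for i ∈ {1, 3}; NE contributions (16, 0, 10), X = 26.
u_1 = (16 − 16) + 1.7·26 = 44.2.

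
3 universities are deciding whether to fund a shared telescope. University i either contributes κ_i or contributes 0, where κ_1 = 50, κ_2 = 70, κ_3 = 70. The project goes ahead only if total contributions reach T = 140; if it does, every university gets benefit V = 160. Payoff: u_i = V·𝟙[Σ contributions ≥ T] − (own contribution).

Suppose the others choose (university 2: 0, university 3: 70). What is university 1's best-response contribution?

Others' total = 70. Even contributing 50 gives 120 < 140: no benefit either way.
Best response: 0.

0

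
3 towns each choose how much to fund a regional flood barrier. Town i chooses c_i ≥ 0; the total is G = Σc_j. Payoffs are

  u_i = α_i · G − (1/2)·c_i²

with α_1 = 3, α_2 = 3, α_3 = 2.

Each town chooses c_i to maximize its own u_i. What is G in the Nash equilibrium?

8

Town i's FOC: ∂u_i/∂c_i = α_i − c_i = 0, so c_i* = α_i.
NE contributions = (3, 3, 2); G = 8.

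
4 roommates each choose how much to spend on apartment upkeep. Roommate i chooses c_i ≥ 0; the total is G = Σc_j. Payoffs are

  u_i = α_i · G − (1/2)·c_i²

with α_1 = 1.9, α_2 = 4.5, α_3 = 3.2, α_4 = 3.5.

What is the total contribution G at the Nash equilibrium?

13.1

Roommate i's FOC: ∂u_i/∂c_i = α_i − c_i = 0, so c_i* = α_i.
NE contributions = (1.9, 4.5, 3.2, 3.5); G = 13.1.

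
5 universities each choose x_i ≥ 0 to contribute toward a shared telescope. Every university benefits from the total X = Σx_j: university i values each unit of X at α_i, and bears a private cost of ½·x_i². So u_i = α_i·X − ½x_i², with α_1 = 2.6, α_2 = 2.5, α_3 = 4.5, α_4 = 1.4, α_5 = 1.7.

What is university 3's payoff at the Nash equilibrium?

47.025

University i's FOC: ∂u_i/∂x_i = α_i − x_i = 0, so x_i* = α_i.
NE contributions = (2.6, 2.5, 4.5, 1.4, 1.7); X = 12.7.
u_3 = α_3·X − ½·(x_3)² = 4.5·12.7 − ½·4.5² = 47.025.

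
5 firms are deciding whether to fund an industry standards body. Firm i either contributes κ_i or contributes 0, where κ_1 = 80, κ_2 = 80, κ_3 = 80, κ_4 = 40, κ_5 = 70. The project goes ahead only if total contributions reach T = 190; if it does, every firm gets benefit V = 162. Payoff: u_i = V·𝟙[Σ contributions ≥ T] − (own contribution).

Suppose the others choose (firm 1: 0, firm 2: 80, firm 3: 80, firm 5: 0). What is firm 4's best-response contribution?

40

Others' total = 160. Contributing 40 brings total to 200 ≥ 190: gain V − κ_4 = 122.
Best response: 40.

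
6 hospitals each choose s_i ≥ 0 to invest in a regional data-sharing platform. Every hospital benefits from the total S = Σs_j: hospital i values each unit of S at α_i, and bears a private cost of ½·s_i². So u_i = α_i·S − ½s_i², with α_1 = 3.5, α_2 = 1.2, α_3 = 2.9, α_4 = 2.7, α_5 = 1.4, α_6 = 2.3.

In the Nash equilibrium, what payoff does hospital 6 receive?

29.555

Hospital i's FOC: ∂u_i/∂s_i = α_i − s_i = 0, so s_i* = α_i.
NE contributions = (3.5, 1.2, 2.9, 2.7, 1.4, 2.3); S = 14.
u_6 = α_6·S − ½·(s_6)² = 2.3·14 − ½·2.3² = 29.555.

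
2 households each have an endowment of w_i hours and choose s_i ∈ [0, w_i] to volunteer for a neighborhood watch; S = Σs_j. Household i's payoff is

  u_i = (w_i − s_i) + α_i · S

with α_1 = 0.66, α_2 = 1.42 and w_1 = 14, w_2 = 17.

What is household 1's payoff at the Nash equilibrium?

∂u_i/∂s_i = α_i − 1, so household i contributes w_i if α_i > 1, else 0.
α_i > 1 for i ∈ {2}; NE contributions (0, 17), S = 17.
u_1 = (14 − 0) + 0.66·17 = 25.22.

25.22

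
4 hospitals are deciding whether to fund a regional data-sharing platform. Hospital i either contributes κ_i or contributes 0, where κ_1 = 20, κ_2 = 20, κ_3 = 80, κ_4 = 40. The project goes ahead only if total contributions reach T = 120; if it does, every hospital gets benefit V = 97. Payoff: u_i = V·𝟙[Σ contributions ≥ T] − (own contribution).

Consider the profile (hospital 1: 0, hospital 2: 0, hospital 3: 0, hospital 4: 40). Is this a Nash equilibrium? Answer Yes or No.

Total = 40 < 120: not provided.
Hospital 1 (pledges 0, payoff 0): pledging 20 → total 60, payoff -20. No gain.
Hospital 2 (pledges 0, payoff 0): pledging 20 → total 60, payoff -20. No gain.
Hospital 3 (pledges 0, payoff 0): pledging 80 → total 120, payoff 17. Profitable deviation.

No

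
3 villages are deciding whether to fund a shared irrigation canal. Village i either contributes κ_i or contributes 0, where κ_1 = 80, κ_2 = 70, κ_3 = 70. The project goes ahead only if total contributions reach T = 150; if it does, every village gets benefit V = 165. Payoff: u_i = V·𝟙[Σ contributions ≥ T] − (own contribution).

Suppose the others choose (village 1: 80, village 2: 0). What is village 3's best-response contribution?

70

Others' total = 80. Contributing 70 brings total to 150 ≥ 150: gain V − κ_3 = 95.
Best response: 70.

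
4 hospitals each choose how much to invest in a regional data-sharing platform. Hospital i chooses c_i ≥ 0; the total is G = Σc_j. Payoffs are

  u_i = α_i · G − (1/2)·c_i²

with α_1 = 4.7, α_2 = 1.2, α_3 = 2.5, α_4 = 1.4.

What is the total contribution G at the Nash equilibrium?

9.8

Hospital i's FOC: ∂u_i/∂c_i = α_i − c_i = 0, so c_i* = α_i.
NE contributions = (4.7, 1.2, 2.5, 1.4); G = 9.8.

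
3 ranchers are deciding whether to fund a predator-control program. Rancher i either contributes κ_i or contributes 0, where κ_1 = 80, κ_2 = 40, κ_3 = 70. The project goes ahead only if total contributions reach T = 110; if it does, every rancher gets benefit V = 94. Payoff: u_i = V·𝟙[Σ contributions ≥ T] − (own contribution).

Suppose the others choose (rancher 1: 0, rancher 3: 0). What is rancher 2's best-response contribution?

Others' total = 0. Even contributing 40 gives 40 < 110: no benefit either way.
Best response: 0.

0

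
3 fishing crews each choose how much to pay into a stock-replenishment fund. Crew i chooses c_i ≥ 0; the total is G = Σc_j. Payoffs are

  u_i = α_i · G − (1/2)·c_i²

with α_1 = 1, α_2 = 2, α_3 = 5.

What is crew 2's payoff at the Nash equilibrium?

Crew i's FOC: ∂u_i/∂c_i = α_i − c_i = 0, so c_i* = α_i.
NE contributions = (1, 2, 5); G = 8.
u_2 = α_2·G − ½·(c_2)² = 2·8 − ½·2² = 14.

14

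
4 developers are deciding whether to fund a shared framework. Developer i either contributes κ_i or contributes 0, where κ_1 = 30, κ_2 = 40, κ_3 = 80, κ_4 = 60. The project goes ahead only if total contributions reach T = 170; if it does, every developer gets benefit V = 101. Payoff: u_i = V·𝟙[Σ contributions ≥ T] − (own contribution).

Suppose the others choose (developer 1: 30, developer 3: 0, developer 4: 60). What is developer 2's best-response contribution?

0

Others' total = 90. Even contributing 40 gives 130 < 170: no benefit either way.
Best response: 0.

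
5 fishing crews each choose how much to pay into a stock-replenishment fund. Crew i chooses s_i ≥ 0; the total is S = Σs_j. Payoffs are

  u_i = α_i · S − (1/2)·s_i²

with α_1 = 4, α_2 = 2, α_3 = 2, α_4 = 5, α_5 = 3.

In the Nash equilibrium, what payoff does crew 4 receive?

Crew i's FOC: ∂u_i/∂s_i = α_i − s_i = 0, so s_i* = α_i.
NE contributions = (4, 2, 2, 5, 3); S = 16.
u_4 = α_4·S − ½·(s_4)² = 5·16 − ½·5² = 67.5.

67.5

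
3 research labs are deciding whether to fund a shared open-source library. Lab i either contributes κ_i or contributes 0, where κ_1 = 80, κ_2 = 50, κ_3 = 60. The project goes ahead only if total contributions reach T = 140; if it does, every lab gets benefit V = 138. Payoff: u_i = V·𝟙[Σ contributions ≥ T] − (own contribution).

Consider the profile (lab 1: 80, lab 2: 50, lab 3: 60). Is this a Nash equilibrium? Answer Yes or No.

Total = 190 ≥ 140: provided.
Lab 1 (pledges 80, payoff 58): dropping to 0 → total 110, payoff 0. No gain.
Lab 2 (pledges 50, payoff 88): dropping to 0 → total 140, payoff 138. Profitable deviation.

No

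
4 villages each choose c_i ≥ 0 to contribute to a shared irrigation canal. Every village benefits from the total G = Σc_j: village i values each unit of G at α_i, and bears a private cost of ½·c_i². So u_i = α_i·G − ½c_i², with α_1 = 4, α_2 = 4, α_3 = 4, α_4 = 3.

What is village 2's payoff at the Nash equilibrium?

Village i's FOC: ∂u_i/∂c_i = α_i − c_i = 0, so c_i* = α_i.
NE contributions = (4, 4, 4, 3); G = 15.
u_2 = α_2·G − ½·(c_2)² = 4·15 − ½·4² = 52.

52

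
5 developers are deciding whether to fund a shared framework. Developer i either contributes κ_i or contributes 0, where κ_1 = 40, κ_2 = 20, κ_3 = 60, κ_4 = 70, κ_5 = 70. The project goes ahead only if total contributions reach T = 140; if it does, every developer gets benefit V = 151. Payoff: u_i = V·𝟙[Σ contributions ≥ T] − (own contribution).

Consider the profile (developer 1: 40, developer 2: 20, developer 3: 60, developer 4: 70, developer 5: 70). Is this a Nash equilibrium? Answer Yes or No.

Total = 260 ≥ 140: provided.
Developer 1 (pledges 40, payoff 111): dropping to 0 → total 220, payoff 151. Profitable deviation.

No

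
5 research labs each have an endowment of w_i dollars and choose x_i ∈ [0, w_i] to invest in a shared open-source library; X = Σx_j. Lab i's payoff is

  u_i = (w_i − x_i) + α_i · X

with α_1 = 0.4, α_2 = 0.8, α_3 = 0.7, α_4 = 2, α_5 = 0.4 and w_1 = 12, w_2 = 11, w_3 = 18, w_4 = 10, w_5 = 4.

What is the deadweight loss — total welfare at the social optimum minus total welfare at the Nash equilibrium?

∂u_i/∂x_i = α_i − 1, so lab i contributes w_i if α_i > 1, else 0.
α_i > 1 for i ∈ {4}; NE contributions (0, 0, 0, 10, 0), X = 10.
W^NE = Σw_i − X^NE + (Σα_i)·X^NE = 55 + 3.3·10 = 88.
Planner: ∂(Σu_j)/∂x_i = Σα_j − 1 = 3.3 > 0, so everyone contributes w_i; X^SO = 55, W^SO = 55 + 3.3·55 = 236.5.
Deadweight loss = 148.5.

148.5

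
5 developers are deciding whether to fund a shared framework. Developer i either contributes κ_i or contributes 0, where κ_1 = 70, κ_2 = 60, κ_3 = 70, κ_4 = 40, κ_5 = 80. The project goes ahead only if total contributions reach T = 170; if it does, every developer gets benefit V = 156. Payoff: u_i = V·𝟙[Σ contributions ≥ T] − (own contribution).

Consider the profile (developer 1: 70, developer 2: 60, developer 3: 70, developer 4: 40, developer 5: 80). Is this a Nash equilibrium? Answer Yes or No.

Total = 320 ≥ 170: provided.
Developer 1 (pledges 70, payoff 86): dropping to 0 → total 250, payoff 156. Profitable deviation.

No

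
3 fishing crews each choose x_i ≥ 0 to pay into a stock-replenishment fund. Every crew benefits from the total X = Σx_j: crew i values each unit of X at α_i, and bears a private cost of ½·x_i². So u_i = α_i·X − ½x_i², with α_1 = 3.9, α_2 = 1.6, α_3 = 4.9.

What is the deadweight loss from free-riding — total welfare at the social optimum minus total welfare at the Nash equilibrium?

Crew i's FOC: ∂u_i/∂x_i = α_i − x_i = 0, so x_i* = α_i.
NE contributions = (3.9, 1.6, 4.9); X = 10.4.
W^NE = (Σα)·X − ½Σα_i² = 10.4² − ½·41.78 = 87.27.
Planner sets x_i = Σα_j = 10.4 for every i, so X^SO = 3·10.4 = 31.2.
W^SO = (Σα)·X^SO − ½·3·(Σα)² = (3/2)·10.4² = 162.24.
Deadweight loss = W^SO − W^NE = 74.97.

74.97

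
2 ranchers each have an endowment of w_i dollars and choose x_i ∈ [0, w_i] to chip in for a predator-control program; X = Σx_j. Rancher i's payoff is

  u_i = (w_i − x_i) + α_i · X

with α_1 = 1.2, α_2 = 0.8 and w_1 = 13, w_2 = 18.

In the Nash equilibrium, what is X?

∂u_i/∂x_i = α_i − 1, so rancher i contributes w_i if α_i > 1, else 0.
α_i > 1 for i ∈ {1}; NE contributions (13, 0), X = 13.

13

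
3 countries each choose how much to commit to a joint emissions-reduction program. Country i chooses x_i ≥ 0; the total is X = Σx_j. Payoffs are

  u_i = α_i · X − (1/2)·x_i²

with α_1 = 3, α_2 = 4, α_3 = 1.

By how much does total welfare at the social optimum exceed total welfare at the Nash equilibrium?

Country i's FOC: ∂u_i/∂x_i = α_i − x_i = 0, so x_i* = α_i.
NE contributions = (3, 4, 1); X = 8.
W^NE = (Σα)·X − ½Σα_i² = 8² − ½·26 = 51.
Planner sets x_i = Σα_j = 8 for every i, so X^SO = 3·8 = 24.
W^SO = (Σα)·X^SO − ½·3·(Σα)² = (3/2)·8² = 96.
Deadweight loss = W^SO − W^NE = 45.

45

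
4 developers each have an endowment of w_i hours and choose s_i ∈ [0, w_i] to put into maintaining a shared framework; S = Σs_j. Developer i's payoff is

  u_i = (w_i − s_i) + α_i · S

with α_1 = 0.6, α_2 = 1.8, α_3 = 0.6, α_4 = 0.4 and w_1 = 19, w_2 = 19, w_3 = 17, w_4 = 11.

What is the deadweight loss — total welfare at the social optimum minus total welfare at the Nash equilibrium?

112.8

∂u_i/∂s_i = α_i − 1, so developer i contributes w_i if α_i > 1, else 0.
α_i > 1 for i ∈ {2}; NE contributions (0, 19, 0, 0), S = 19.
W^NE = Σw_i − S^NE + (Σα_i)·S^NE = 66 + 2.4·19 = 111.6.
Planner: ∂(Σu_j)/∂s_i = Σα_j − 1 = 2.4 > 0, so everyone contributes w_i; S^SO = 66, W^SO = 66 + 2.4·66 = 224.4.
Deadweight loss = 112.8.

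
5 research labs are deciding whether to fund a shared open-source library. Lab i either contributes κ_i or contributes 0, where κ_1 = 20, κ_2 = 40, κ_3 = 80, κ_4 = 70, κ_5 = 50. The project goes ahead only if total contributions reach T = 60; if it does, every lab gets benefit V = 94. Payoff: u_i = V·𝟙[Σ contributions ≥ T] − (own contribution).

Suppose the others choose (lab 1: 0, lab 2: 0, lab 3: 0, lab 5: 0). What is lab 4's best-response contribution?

Others' total = 0. Contributing 70 brings total to 70 ≥ 60: gain V − κ_4 = 24.
Best response: 70.

70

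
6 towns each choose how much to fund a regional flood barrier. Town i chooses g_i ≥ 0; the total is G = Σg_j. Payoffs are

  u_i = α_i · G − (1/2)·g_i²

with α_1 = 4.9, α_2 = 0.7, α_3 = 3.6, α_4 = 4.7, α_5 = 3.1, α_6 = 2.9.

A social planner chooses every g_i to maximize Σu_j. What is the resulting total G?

119.4

Planner FOC: ∂(Σu_j)/∂g_i = (Σα_j) − g_i = 0, so g_i^SO = Σα_j = 19.9 for every i; G^SO = 119.4.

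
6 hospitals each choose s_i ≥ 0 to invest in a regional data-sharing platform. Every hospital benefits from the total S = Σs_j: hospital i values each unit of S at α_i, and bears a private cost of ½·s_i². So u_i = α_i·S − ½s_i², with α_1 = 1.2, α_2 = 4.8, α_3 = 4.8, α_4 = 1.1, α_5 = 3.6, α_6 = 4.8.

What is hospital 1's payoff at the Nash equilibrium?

Hospital i's FOC: ∂u_i/∂s_i = α_i − s_i = 0, so s_i* = α_i.
NE contributions = (1.2, 4.8, 4.8, 1.1, 3.6, 4.8); S = 20.3.
u_1 = α_1·S − ½·(s_1)² = 1.2·20.3 − ½·1.2² = 23.64.

23.64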